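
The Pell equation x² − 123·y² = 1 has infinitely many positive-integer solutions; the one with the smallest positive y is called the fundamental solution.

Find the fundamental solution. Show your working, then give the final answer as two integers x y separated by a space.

122 11

d=123: √d = [11; 11,22] (ℓ=2, even), read p_1/q_1
step 0: (11, 1)  from 11·(1,0) + (0,1)
step 1: (122, 11)  from 11·(11,1) + (1,0)
→ (122, 11).  Check: 122²=14884, 123·11²=14883, difference 1.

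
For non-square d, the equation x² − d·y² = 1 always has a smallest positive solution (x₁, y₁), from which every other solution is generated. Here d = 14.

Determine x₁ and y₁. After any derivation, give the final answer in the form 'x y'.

[3; 1,2,1,6] for √14; ℓ=4 ⇒ convergent index 3
k=0  a_k=3  p_k/q_k = 3/1
…
k=2  a_k=2  p_k/q_k = 11/3
k=3  a_k=1  p_k/q_k = 15/4
(x₁, y₁) = (15, 4);  15² − 14·4² = 1 ✓

15 4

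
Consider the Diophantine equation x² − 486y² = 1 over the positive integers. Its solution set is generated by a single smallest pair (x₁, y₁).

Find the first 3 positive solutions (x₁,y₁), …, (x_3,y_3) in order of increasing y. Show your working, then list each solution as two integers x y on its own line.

√486 → a₀=22, period (22,44); ℓ=2 even so k=1
step 0: (22, 1)  from 22·(1,0) + (0,1)
step 1: (485, 22)  from 22·(22,1) + (1,0)
(x₁, y₁) = (485, 22);  485² − 486·22² = 1 ✓
(485+22√486)^2 = 470449 + 21340√486
(485+22√486)^3 = 456335045 + 20699778√486

485 22
470449 21340
456335045 20699778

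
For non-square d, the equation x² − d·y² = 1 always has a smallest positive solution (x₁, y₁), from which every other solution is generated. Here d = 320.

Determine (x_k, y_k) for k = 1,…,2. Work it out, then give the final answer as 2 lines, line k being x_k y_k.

161 9
51841 2898

[17; 1,7,1,34] for √320; ℓ=4 ⇒ convergent index 3
i=0: a=17 ⇒ p=17, q=1
i=1: a=1 ⇒ p=18, q=1
i=2: a=7 ⇒ p=143, q=8
i=3: a=1 ⇒ p=161, q=9
(x₁, y₁) = (161, 9);  161² − 320·9² = 1 ✓
(161+9√320)^2 = 51841 + 2898√320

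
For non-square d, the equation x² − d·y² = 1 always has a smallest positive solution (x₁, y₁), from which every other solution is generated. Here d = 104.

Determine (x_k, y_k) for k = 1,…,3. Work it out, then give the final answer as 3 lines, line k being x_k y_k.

√104 = [10; 5,20, …], period ℓ=2 (even) → k=1
k=0  a_k=10  p_k/q_k = 10/1
k=1  a_k=5  p_k/q_k = 51/5
→ (51, 5).  Check: 51²=2601, 104·5²=2600, difference 1.
(x_2, y_2) = (51·51 + 104·5·5, 51·5 + 5·51) = (5201, 510)
(x_3, y_3) = (51·5201 + 104·5·510, 51·510 + 5·5201) = (530451, 52015)

51 5
5201 510
530451 52015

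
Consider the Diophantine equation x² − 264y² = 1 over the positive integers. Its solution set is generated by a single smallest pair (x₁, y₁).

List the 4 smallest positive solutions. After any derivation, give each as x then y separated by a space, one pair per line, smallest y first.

d=264: √d = [16; 4,32] (ℓ=2, even), read p_1/q_1
k=0  a_k=16  p_k/q_k = 16/1
k=1  a_k=4  p_k/q_k = 65/4
(x₁, y₁) = (65, 4);  65² − 264·4² = 1 ✓
(x_2, y_2) = (65·65 + 264·4·4, 65·4 + 4·65) = (8449, 520)
(x_3, y_3) = (65·8449 + 264·4·520, 65·520 + 4·8449) = (1098305, 67596)
(x_4, y_4) = (65·1098305 + 264·4·67596, 65·67596 + 4·1098305) = (142771201, 8786960)

65 4
8449 520
1098305 67596
142771201 8786960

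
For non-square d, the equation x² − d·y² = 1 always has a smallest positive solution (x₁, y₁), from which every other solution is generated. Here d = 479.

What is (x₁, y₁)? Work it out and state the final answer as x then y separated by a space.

2989440 136591

√479 = [21; 1,7,1,3,2,21,2,3,1,7,1,42, …], period ℓ=12 (even) → k=11
a_0=21:  p_0=21·1+0=21,  q_0=21·0+1=1
a_1=1:  p_1=1·21+1=22,  q_1=1·1+0=1
a_2=7:  p_2=7·22+21=175,  q_2=7·1+1=8
a_3=1:  p_3=1·175+22=197,  q_3=1·8+1=9
a_4=3:  p_4=3·197+175=766,  q_4=3·9+8=35
a_5=2:  p_5=2·766+197=1729,  q_5=2·35+9=79
a_6=21:  p_6=21·1729+766=37075,  q_6=21·79+35=1694
a_7=2:  p_7=2·37075+1729=75879,  q_7=2·1694+79=3467
a_8=3:  p_8=3·75879+37075=264712,  q_8=3·3467+1694=12095
a_9=1:  p_9=1·264712+75879=340591,  q_9=1·12095+3467=15562
a_10=7:  p_10=7·340591+264712=2648849,  q_10=7·15562+12095=121029
a_11=1:  p_11=1·2648849+340591=2989440,  q_11=1·121029+15562=136591
fundamental: x₁=2989440, y₁=136591  (since 8936751513600 − 479·18657101281 = 1)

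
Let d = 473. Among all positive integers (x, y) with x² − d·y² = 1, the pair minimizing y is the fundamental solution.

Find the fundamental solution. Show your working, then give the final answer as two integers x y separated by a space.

[21; 1,2,1,42] for √473; ℓ=4 ⇒ convergent index 3
step 0: (21, 1)  from 21·(1,0) + (0,1)
step 1: (22, 1)  from 1·(21,1) + (1,0)
step 2: (65, 3)  from 2·(22,1) + (21,1)
step 3: (87, 4)  from 1·(65,3) + (22,1)
→ (87, 4).  Check: 87²=7569, 473·4²=7568, difference 1.

87 4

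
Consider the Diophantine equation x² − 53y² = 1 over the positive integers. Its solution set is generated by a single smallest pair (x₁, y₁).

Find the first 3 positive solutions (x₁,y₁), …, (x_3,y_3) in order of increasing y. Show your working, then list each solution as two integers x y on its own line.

√53 → a₀=7, period (3,1,1,3,14); ℓ=5 odd so k=9
k=0  a_k=7  p_k/q_k = 7/1
k=1  a_k=3  p_k/q_k = 22/3
…
k=3  a_k=1  p_k/q_k = 51/7
k=4  a_k=3  p_k/q_k = 182/25
…
k=6  a_k=3  p_k/q_k = 7979/1096
…
k=8  a_k=1  p_k/q_k = 18557/2549
k=9  a_k=3  p_k/q_k = 66249/9100
(x₁, y₁) = (66249, 9100);  66249² − 53·9100² = 1 ✓
(x_2, y_2) = (66249·66249 + 53·9100·9100, 66249·9100 + 9100·66249) = (8777860001, 1205731800)
(x_3, y_3) = (66249·8777860001 + 53·9100·1205731800, 66249·1205731800 + 9100·8777860001) = (1163048894346249, 159757052027300)

66249 9100
8777860001 1205731800
1163048894346249 159757052027300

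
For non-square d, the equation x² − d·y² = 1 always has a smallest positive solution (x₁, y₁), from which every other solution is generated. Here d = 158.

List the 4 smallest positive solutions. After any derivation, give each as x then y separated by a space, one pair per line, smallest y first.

7743 616
119908097 9539376
1856896782399 147726776120
28755903452322817 2287696845454944

√158 = [12; 1,1,3,12,3,1,1,24, …], period ℓ=8 (even) → k=7
i=0: a=12 ⇒ p=12, q=1
…
i=2: a=1 ⇒ p=25, q=2
…
i=4: a=12 ⇒ p=1081, q=86
…
i=6: a=1 ⇒ p=4412, q=351
i=7: a=1 ⇒ p=7743, q=616
(x₁, y₁) = (7743, 616);  7743² − 158·616² = 1 ✓
(x_2, y_2) = (7743·7743 + 158·616·616, 7743·616 + 616·7743) = (119908097, 9539376)
(x_3, y_3) = (7743·119908097 + 158·616·9539376, 7743·9539376 + 616·119908097) = (1856896782399, 147726776120)
(x_4, y_4) = (7743·1856896782399 + 158·616·147726776120, 7743·147726776120 + 616·1856896782399) = (28755903452322817, 2287696845454944)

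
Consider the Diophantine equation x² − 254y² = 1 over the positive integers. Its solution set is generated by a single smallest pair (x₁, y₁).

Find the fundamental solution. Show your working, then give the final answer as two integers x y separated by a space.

√254 = [15; 1,14,1,30, …], period ℓ=4 (even) → k=3
step 0: (15, 1)  from 15·(1,0) + (0,1)
step 1: (16, 1)  from 1·(15,1) + (1,0)
step 2: (239, 15)  from 14·(16,1) + (15,1)
step 3: (255, 16)  from 1·(239,15) + (16,1)
fundamental: x₁=255, y₁=16  (since 65025 − 254·256 = 1)

255 16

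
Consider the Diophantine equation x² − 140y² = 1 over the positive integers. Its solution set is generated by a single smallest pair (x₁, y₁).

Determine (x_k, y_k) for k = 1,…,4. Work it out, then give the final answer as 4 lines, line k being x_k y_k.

√140 = [11; 1,4,1,22, …], period ℓ=4 (even) → k=3
a_0=11:  p_0=11·1+0=11,  q_0=11·0+1=1
a_1=1:  p_1=1·11+1=12,  q_1=1·1+0=1
a_2=4:  p_2=4·12+11=59,  q_2=4·1+1=5
a_3=1:  p_3=1·59+12=71,  q_3=1·5+1=6
→ (71, 6).  Check: 71²=5041, 140·6²=5040, difference 1.
n=2: (71,6)∘(71,6) = (71·71+140·6·6, 71·6+6·71) = (10081,852)
n=3: (10081,852)∘(71,6) = (71·10081+140·6·852, 71·852+6·10081) = (1431431,120978)
n=4: (1431431,120978)∘(71,6) = (71·1431431+140·6·120978, 71·120978+6·1431431) = (203253121,17178024)

71 6
10081 852
1431431 120978
203253121 17178024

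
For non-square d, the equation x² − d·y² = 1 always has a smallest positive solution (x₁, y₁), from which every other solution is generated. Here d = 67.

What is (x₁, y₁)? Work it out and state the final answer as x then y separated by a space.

√67 = [8; 5,2,1,1,7,1,1,2,5,16, …], period ℓ=10 (even) → k=9
k=0  a_k=8  p_k/q_k = 8/1
…
k=7  a_k=1  p_k/q_k = 3577/437
k=8  a_k=2  p_k/q_k = 9053/1106
k=9  a_k=5  p_k/q_k = 48842/5967
fundamental: x₁=48842, y₁=5967  (since 2385540964 − 67·35605089 = 1)

48842 5967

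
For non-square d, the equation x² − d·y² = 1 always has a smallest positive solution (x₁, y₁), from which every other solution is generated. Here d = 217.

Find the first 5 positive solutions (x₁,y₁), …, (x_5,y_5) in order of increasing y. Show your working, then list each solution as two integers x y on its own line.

3844063 260952
29553640695937 2006231855952
227212113429087499999 15424163293772565000
1746835356769087211376615937 118582910847096488831334048
13429890324095468173938627689764063 911680360039229116129595136549048

[14; 1,2,1,2,1,…,2,1,28] for √217; ℓ=16 ⇒ convergent index 15
k=0  a_k=14  p_k/q_k = 14/1
k=1  a_k=1  p_k/q_k = 15/1
…
k=6  a_k=1  p_k/q_k = 383/26
…
k=8  a_k=4  p_k/q_k = 15055/1022
…
k=10  a_k=1  p_k/q_k = 154218/10469
k=11  a_k=1  p_k/q_k = 293381/19916
…
k=14  a_k=2  p_k/q_k = 2809702/190735
k=15  a_k=1  p_k/q_k = 3844063/260952
→ (3844063, 260952).  Check: 3844063²=14776820347969, 217·260952²=14776820347968, difference 1.
k=2:  x_2 = 3844063·3844063+217·260952·260952 = 29553640695937,  y_2 = 3844063·260952+260952·3844063 = 2006231855952
k=3:  x_3 = 3844063·29553640695937+217·260952·2006231855952 = 227212113429087499999,  y_3 = 3844063·2006231855952+260952·29553640695937 = 15424163293772565000
k=4:  x_4 = 3844063·227212113429087499999+217·260952·15424163293772565000 = 1746835356769087211376615937,  y_4 = 3844063·15424163293772565000+260952·227212113429087499999 = 118582910847096488831334048
k=5:  x_5 = 3844063·1746835356769087211376615937+217·260952·118582910847096488831334048 = 13429890324095468173938627689764063,  y_5 = 3844063·118582910847096488831334048+260952·1746835356769087211376615937 = 911680360039229116129595136549048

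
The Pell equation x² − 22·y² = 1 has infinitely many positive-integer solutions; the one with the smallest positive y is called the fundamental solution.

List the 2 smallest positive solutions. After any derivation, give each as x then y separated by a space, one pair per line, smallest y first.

197 42
77617 16548

d=22: √d = [4; 1,2,4,2,1,8] (ℓ=6, even), read p_5/q_5
i=0: a=4 ⇒ p=4, q=1
…
i=4: a=2 ⇒ p=136, q=29
i=5: a=1 ⇒ p=197, q=42
(x₁, y₁) = (197, 42);  197² − 22·42² = 1 ✓
k=2:  x_2 = 197·197+22·42·42 = 77617,  y_2 = 197·42+42·197 = 16548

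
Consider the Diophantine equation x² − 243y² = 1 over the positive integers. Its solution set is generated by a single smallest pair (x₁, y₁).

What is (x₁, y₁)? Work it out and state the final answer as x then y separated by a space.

d=243: √d = [15; 1,1,2,3,15,3,2,1,1,30] (ℓ=10, even), read p_9/q_9
i=0: a=15 ⇒ p=15, q=1
i=1: a=1 ⇒ p=16, q=1
…
i=3: a=2 ⇒ p=78, q=5
i=4: a=3 ⇒ p=265, q=17
…
i=6: a=3 ⇒ p=12424, q=797
i=7: a=2 ⇒ p=28901, q=1854
i=8: a=1 ⇒ p=41325, q=2651
i=9: a=1 ⇒ p=70226, q=4505
(x₁, y₁) = (70226, 4505);  70226² − 243·4505² = 1 ✓

70226 4505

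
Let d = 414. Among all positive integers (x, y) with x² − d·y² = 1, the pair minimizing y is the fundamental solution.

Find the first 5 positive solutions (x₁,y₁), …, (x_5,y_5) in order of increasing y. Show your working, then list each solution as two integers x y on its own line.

24335 1196
1184384449 58209320
57643991108495 2833047603204
2805533046066067201 137884426789729360
136545293294391499564175 6710835049023080347996

[20; 2,1,7,2,7,1,2,40] for √414; ℓ=8 ⇒ convergent index 7
k=0  a_k=20  p_k/q_k = 20/1
…
k=6  a_k=1  p_k/q_k = 8444/415
k=7  a_k=2  p_k/q_k = 24335/1196
(x₁, y₁) = (24335, 1196);  24335² − 414·1196² = 1 ✓
k=2:  x_2 = 24335·24335+414·1196·1196 = 1184384449,  y_2 = 24335·1196+1196·24335 = 58209320
k=3:  x_3 = 24335·1184384449+414·1196·58209320 = 57643991108495,  y_3 = 24335·58209320+1196·1184384449 = 2833047603204
k=4:  x_4 = 24335·57643991108495+414·1196·2833047603204 = 2805533046066067201,  y_4 = 24335·2833047603204+1196·57643991108495 = 137884426789729360
k=5:  x_5 = 24335·2805533046066067201+414·1196·137884426789729360 = 136545293294391499564175,  y_5 = 24335·137884426789729360+1196·2805533046066067201 = 6710835049023080347996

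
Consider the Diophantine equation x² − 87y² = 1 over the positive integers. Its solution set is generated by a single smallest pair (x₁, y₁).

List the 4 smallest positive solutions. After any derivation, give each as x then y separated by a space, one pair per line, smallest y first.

√87 → a₀=9, period (3,18); ℓ=2 even so k=1
i=0: a=9 ⇒ p=9, q=1
i=1: a=3 ⇒ p=28, q=3
→ (28, 3).  Check: 28²=784, 87·3²=783, difference 1.
(28+3√87)^2 = 1567 + 168√87
(28+3√87)^3 = 87724 + 9405√87
(28+3√87)^4 = 4910977 + 526512√87

28 3
1567 168
87724 9405
4910977 526512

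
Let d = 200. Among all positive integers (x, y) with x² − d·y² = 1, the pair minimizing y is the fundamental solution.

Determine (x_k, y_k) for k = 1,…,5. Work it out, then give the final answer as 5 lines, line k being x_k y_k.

99 7
19601 1386
3880899 274421
768398401 54333972
152139002499 10757852035

√200 = [14; 7,28, …], period ℓ=2 (even) → k=1
a_0=14:  p_0=14·1+0=14,  q_0=14·0+1=1
a_1=7:  p_1=7·14+1=99,  q_1=7·1+0=7
(x₁, y₁) = (99, 7);  99² − 200·7² = 1 ✓
n=2: (99,7)∘(99,7) = (99·99+200·7·7, 99·7+7·99) = (19601,1386)
n=3: (19601,1386)∘(99,7) = (99·19601+200·7·1386, 99·1386+7·19601) = (3880899,274421)
n=4: (3880899,274421)∘(99,7) = (99·3880899+200·7·274421, 99·274421+7·3880899) = (768398401,54333972)
n=5: (768398401,54333972)∘(99,7) = (99·768398401+200·7·54333972, 99·54333972+7·768398401) = (152139002499,10757852035)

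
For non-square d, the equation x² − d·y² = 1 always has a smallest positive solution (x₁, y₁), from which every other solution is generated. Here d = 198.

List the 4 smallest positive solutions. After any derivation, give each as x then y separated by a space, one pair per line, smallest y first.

√198 → a₀=14, period (14,28); ℓ=2 even so k=1
a_0=14:  p_0=14·1+0=14,  q_0=14·0+1=1
a_1=14:  p_1=14·14+1=197,  q_1=14·1+0=14
→ (197, 14).  Check: 197²=38809, 198·14²=38808, difference 1.
n=2: (197,14)∘(197,14) = (197·197+198·14·14, 197·14+14·197) = (77617,5516)
n=3: (77617,5516)∘(197,14) = (197·77617+198·14·5516, 197·5516+14·77617) = (30580901,2173290)
n=4: (30580901,2173290)∘(197,14) = (197·30580901+198·14·2173290, 197·2173290+14·30580901) = (12048797377,856270744)

197 14
77617 5516
30580901 2173290
12048797377 856270744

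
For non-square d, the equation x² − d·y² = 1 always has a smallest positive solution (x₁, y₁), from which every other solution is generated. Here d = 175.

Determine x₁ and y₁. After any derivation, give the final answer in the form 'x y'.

√175 → a₀=13, period (4,2,1,2,4,26); ℓ=6 even so k=5
a_0=13:  p_0=13·1+0=13,  q_0=13·0+1=1
…
a_4=2:  p_4=2·172+119=463,  q_4=2·13+9=35
a_5=4:  p_5=4·463+172=2024,  q_5=4·35+13=153
(x₁, y₁) = (2024, 153);  2024² − 175·153² = 1 ✓

2024 153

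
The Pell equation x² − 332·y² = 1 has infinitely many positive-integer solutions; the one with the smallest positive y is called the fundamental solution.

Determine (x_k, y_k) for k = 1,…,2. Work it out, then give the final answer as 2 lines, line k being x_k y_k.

13447 738
361643617 19847772

√332 → a₀=18, period (4,1,1,8,1,1,4,36); ℓ=8 even so k=7
k=0  a_k=18  p_k/q_k = 18/1
k=1  a_k=4  p_k/q_k = 73/4
…
k=3  a_k=1  p_k/q_k = 164/9
…
k=5  a_k=1  p_k/q_k = 1567/86
k=6  a_k=1  p_k/q_k = 2970/163
k=7  a_k=4  p_k/q_k = 13447/738
fundamental: x₁=13447, y₁=738  (since 180821809 − 332·544644 = 1)
(13447+738√332)^2 = 361643617 + 19847772√332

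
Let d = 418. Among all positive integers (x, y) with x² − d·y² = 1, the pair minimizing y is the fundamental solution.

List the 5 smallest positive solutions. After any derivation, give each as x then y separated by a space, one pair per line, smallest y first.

√418 = [20; 2,4,20,4,2,40, …], period ℓ=6 (even) → k=5
i=0: a=20 ⇒ p=20, q=1
…
i=4: a=4 ⇒ p=15068, q=737
i=5: a=2 ⇒ p=33857, q=1656
fundamental: x₁=33857, y₁=1656  (since 1146296449 − 418·2742336 = 1)
n=2: (33857,1656)∘(33857,1656) = (33857·33857+418·1656·1656, 33857·1656+1656·33857) = (2292592897,112134384)
n=3: (2292592897,112134384)∘(33857,1656) = (33857·2292592897+418·1656·112134384, 33857·112134384+1656·2292592897) = (155240635393601,7593067676520)
n=4: (155240635393601,7593067676520)∘(33857,1656) = (33857·155240635393601+418·1656·7593067676520, 33857·7593067676520+1656·155240635393601) = (10511964382749705217,514156984535740896)
n=5: (10511964382749705217,514156984535740896)∘(33857,1656) = (33857·10511964382749705217+418·1656·514156984535740896, 33857·514156984535740896+1656·10511964382749705217) = (711807156058272903670337,34815626043260091355224)

33857 1656
2292592897 112134384
155240635393601 7593067676520
10511964382749705217 514156984535740896
711807156058272903670337 34815626043260091355224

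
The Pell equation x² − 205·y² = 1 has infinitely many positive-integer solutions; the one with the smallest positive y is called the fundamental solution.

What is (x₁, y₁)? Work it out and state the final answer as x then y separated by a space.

39689 2772

√205 = [14; 3,6,1,4,1,6,3,28, …], period ℓ=8 (even) → k=7
step 0: (14, 1)  from 14·(1,0) + (0,1)
…
step 4: (1532, 107)  from 4·(315,22) + (272,19)
step 5: (1847, 129)  from 1·(1532,107) + (315,22)
step 6: (12614, 881)  from 6·(1847,129) + (1532,107)
step 7: (39689, 2772)  from 3·(12614,881) + (1847,129)
→ (39689, 2772).  Check: 39689²=1575216721, 205·2772²=1575216720, difference 1.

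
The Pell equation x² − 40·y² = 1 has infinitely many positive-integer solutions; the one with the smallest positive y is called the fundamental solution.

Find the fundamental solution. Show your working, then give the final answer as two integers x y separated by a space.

d=40: √d = [6; 3,12] (ℓ=2, even), read p_1/q_1
i=0: a=6 ⇒ p=6, q=1
i=1: a=3 ⇒ p=19, q=3
→ (19, 3).  Check: 19²=361, 40·3²=360, difference 1.

19 3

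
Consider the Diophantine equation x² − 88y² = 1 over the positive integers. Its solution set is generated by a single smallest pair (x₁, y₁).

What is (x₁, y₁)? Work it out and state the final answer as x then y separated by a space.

197 21

[9; 2,1,1,1,2,18] for √88; ℓ=6 ⇒ convergent index 5
i=0: a=9 ⇒ p=9, q=1
…
i=4: a=1 ⇒ p=75, q=8
i=5: a=2 ⇒ p=197, q=21
→ (197, 21).  Check: 197²=38809, 88·21²=38808, difference 1.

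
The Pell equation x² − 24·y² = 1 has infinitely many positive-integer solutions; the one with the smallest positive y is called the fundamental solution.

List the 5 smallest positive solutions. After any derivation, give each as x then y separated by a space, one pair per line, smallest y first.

[4; 1,8] for √24; ℓ=2 ⇒ convergent index 1
a_0=4:  p_0=4·1+0=4,  q_0=4·0+1=1
a_1=1:  p_1=1·4+1=5,  q_1=1·1+0=1
(x₁, y₁) = (5, 1);  5² − 24·1² = 1 ✓
n=2: (5,1)∘(5,1) = (5·5+24·1·1, 5·1+1·5) = (49,10)
n=3: (49,10)∘(5,1) = (5·49+24·1·10, 5·10+1·49) = (485,99)
n=4: (485,99)∘(5,1) = (5·485+24·1·99, 5·99+1·485) = (4801,980)
n=5: (4801,980)∘(5,1) = (5·4801+24·1·980, 5·980+1·4801) = (47525,9701)

5 1
49 10
485 99
4801 980
47525 9701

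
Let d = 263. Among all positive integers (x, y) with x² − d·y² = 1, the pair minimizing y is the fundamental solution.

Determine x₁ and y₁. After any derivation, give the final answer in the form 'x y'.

√263 = [16; 4,1,1,1,1,15,1,1,1,1,4,32, …], period ℓ=12 (even) → k=11
a_0=16:  p_0=16·1+0=16,  q_0=16·0+1=1
…
a_2=1:  p_2=1·65+16=81,  q_2=1·4+1=5
…
a_4=1:  p_4=1·146+81=227,  q_4=1·9+5=14
a_5=1:  p_5=1·227+146=373,  q_5=1·14+9=23
…
a_8=1:  p_8=1·6195+5822=12017,  q_8=1·382+359=741
a_9=1:  p_9=1·12017+6195=18212,  q_9=1·741+382=1123
a_10=1:  p_10=1·18212+12017=30229,  q_10=1·1123+741=1864
a_11=4:  p_11=4·30229+18212=139128,  q_11=4·1864+1123=8579
→ (139128, 8579).  Check: 139128²=19356600384, 263·8579²=19356600383, difference 1.

139128 8579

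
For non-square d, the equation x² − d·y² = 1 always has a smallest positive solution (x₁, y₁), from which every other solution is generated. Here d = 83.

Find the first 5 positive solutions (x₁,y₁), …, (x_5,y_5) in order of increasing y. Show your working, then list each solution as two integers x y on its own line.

82 9
13447 1476
2205226 242055
361643617 39695544
59307347962 6509827161

√83 → a₀=9, period (9,18); ℓ=2 even so k=1
k=0  a_k=9  p_k/q_k = 9/1
k=1  a_k=9  p_k/q_k = 82/9
fundamental: x₁=82, y₁=9  (since 6724 − 83·81 = 1)
(x_2, y_2) = (82·82 + 83·9·9, 82·9 + 9·82) = (13447, 1476)
(x_3, y_3) = (82·13447 + 83·9·1476, 82·1476 + 9·13447) = (2205226, 242055)
(x_4, y_4) = (82·2205226 + 83·9·242055, 82·242055 + 9·2205226) = (361643617, 39695544)
(x_5, y_5) = (82·361643617 + 83·9·39695544, 82·39695544 + 9·361643617) = (59307347962, 6509827161)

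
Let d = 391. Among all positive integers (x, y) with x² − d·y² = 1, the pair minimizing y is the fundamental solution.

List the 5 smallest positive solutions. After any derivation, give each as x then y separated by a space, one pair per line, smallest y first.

7338680 371133
107712448284799 5447252648880
1580934379957370111960 79951288138564985667
23203943031010998074028940801 1173473838473442730776750240
340572625285638001757449457184853400 17223497977856489447705304337580733

d=391: √d = [19; 1,3,2,2,1,…,3,1,38] (ℓ=16, even), read p_15/q_15
a_0=19:  p_0=19·1+0=19,  q_0=19·0+1=1
a_1=1:  p_1=1·19+1=20,  q_1=1·1+0=1
a_2=3:  p_2=3·20+19=79,  q_2=3·1+1=4
…
a_4=2:  p_4=2·178+79=435,  q_4=2·9+4=22
a_5=1:  p_5=1·435+178=613,  q_5=1·22+9=31
…
a_7=2:  p_7=2·1048+613=2709,  q_7=2·53+31=137
a_8=19:  p_8=19·2709+1048=52519,  q_8=19·137+53=2656
a_9=2:  p_9=2·52519+2709=107747,  q_9=2·2656+137=5449
a_10=1:  p_10=1·107747+52519=160266,  q_10=1·5449+2656=8105
a_11=1:  p_11=1·160266+107747=268013,  q_11=1·8105+5449=13554
…
a_14=3:  p_14=3·1660597+696292=5678083,  q_14=3·83980+35213=287153
a_15=1:  p_15=1·5678083+1660597=7338680,  q_15=1·287153+83980=371133
fundamental: x₁=7338680, y₁=371133  (since 53856224142400 − 391·137739703689 = 1)
(x_2, y_2) = (7338680·7338680 + 391·371133·371133, 7338680·371133 + 371133·7338680) = (107712448284799, 5447252648880)
(x_3, y_3) = (7338680·107712448284799 + 391·371133·5447252648880, 7338680·5447252648880 + 371133·107712448284799) = (1580934379957370111960, 79951288138564985667)
(x_4, y_4) = (7338680·1580934379957370111960 + 391·371133·79951288138564985667, 7338680·79951288138564985667 + 371133·1580934379957370111960) = (23203943031010998074028940801, 1173473838473442730776750240)
(x_5, y_5) = (7338680·23203943031010998074028940801 + 391·371133·1173473838473442730776750240, 7338680·1173473838473442730776750240 + 371133·23203943031010998074028940801) = (340572625285638001757449457184853400, 17223497977856489447705304337580733)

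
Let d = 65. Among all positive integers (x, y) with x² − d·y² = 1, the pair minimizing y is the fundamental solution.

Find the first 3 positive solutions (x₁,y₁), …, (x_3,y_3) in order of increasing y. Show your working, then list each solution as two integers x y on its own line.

[8; 16] for √65; ℓ=1 ⇒ convergent index 1
k=0  a_k=8  p_k/q_k = 8/1
k=1  a_k=16  p_k/q_k = 129/16
(x₁, y₁) = (129, 16);  129² − 65·16² = 1 ✓
n=2: (129,16)∘(129,16) = (129·129+65·16·16, 129·16+16·129) = (33281,4128)
n=3: (33281,4128)∘(129,16) = (129·33281+65·16·4128, 129·4128+16·33281) = (8586369,1065008)

129 16
33281 4128
8586369 1065008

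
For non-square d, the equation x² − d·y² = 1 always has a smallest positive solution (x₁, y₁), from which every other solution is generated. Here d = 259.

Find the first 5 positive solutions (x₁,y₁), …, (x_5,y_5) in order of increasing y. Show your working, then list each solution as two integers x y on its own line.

847225 52644
1435580401249 89202625800
2432519210895520825 151149389286757356
4121782176900479681520001 256115082676856799248400
6984153809646585277140670173625 433974201841648854097164622644

[16; 10,1,2,3,4,3,2,1,10,32] for √259; ℓ=10 ⇒ convergent index 9
a_0=16:  p_0=16·1+0=16,  q_0=16·0+1=1
a_1=10:  p_1=10·16+1=161,  q_1=10·1+0=10
…
a_7=2:  p_7=2·23931+7403=55265,  q_7=2·1487+460=3434
a_8=1:  p_8=1·55265+23931=79196,  q_8=1·3434+1487=4921
a_9=10:  p_9=10·79196+55265=847225,  q_9=10·4921+3434=52644
→ (847225, 52644).  Check: 847225²=717790200625, 259·52644²=717790200624, difference 1.
(x_2, y_2) = (847225·847225 + 259·52644·52644, 847225·52644 + 52644·847225) = (1435580401249, 89202625800)
(x_3, y_3) = (847225·1435580401249 + 259·52644·89202625800, 847225·89202625800 + 52644·1435580401249) = (2432519210895520825, 151149389286757356)
(x_4, y_4) = (847225·2432519210895520825 + 259·52644·151149389286757356, 847225·151149389286757356 + 52644·2432519210895520825) = (4121782176900479681520001, 256115082676856799248400)
(x_5, y_5) = (847225·4121782176900479681520001 + 259·52644·256115082676856799248400, 847225·256115082676856799248400 + 52644·4121782176900479681520001) = (6984153809646585277140670173625, 433974201841648854097164622644)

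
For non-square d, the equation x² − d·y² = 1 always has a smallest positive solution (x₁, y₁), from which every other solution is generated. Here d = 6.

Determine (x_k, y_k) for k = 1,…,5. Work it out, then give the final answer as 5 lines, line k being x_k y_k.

√6 → a₀=2, period (2,4); ℓ=2 even so k=1
i=0: a=2 ⇒ p=2, q=1
i=1: a=2 ⇒ p=5, q=2
fundamental: x₁=5, y₁=2  (since 25 − 6·4 = 1)
(5+2√6)^2 = 49 + 20√6
(5+2√6)^3 = 485 + 198√6
(5+2√6)^4 = 4801 + 1960√6
(5+2√6)^5 = 47525 + 19402√6

5 2
49 20
485 198
4801 1960
47525 19402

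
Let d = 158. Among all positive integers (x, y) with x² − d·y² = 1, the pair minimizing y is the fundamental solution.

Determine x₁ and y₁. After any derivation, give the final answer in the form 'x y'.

√158 → a₀=12, period (1,1,3,12,3,1,1,24); ℓ=8 even so k=7
k=0  a_k=12  p_k/q_k = 12/1
…
k=2  a_k=1  p_k/q_k = 25/2
…
k=4  a_k=12  p_k/q_k = 1081/86
…
k=6  a_k=1  p_k/q_k = 4412/351
k=7  a_k=1  p_k/q_k = 7743/616
→ (7743, 616).  Check: 7743²=59954049, 158·616²=59954048, difference 1.

7743 616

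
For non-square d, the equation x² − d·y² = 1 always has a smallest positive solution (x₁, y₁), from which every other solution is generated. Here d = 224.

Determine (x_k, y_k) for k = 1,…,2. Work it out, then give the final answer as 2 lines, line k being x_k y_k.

15 1
449 30

[14; 1,28] for √224; ℓ=2 ⇒ convergent index 1
a_0=14:  p_0=14·1+0=14,  q_0=14·0+1=1
a_1=1:  p_1=1·14+1=15,  q_1=1·1+0=1
→ (15, 1).  Check: 15²=225, 224·1²=224, difference 1.
n=2: (15,1)∘(15,1) = (15·15+224·1·1, 15·1+1·15) = (449,30)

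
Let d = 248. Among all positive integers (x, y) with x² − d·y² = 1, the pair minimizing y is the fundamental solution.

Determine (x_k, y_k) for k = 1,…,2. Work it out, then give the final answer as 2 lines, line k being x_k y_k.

63 4
7937 504

√248 → a₀=15, period (1,2,1,30); ℓ=4 even so k=3
k=0  a_k=15  p_k/q_k = 15/1
…
k=2  a_k=2  p_k/q_k = 47/3
k=3  a_k=1  p_k/q_k = 63/4
(x₁, y₁) = (63, 4);  63² − 248·4² = 1 ✓
k=2:  x_2 = 63·63+248·4·4 = 7937,  y_2 = 63·4+4·63 = 504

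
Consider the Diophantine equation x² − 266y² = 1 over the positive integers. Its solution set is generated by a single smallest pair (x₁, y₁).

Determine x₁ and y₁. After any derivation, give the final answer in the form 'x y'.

685 42

√266 = [16; 3,4,3,32, …], period ℓ=4 (even) → k=3
a_0=16:  p_0=16·1+0=16,  q_0=16·0+1=1
…
a_2=4:  p_2=4·49+16=212,  q_2=4·3+1=13
a_3=3:  p_3=3·212+49=685,  q_3=3·13+3=42
fundamental: x₁=685, y₁=42  (since 469225 − 266·1764 = 1)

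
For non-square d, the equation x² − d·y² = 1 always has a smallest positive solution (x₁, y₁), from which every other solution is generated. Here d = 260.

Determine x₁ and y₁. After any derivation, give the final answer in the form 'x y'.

√260 → a₀=16, period (8,32); ℓ=2 even so k=1
k=0  a_k=16  p_k/q_k = 16/1
k=1  a_k=8  p_k/q_k = 129/8
→ (129, 8).  Check: 129²=16641, 260·8²=16640, difference 1.

129 8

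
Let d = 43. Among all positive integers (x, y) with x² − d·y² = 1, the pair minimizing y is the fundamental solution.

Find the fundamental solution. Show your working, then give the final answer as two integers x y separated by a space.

3482 531

d=43: √d = [6; 1,1,3,1,5,1,3,1,1,12] (ℓ=10, even), read p_9/q_9
step 0: (6, 1)  from 6·(1,0) + (0,1)
…
step 3: (46, 7)  from 3·(13,2) + (7,1)
step 4: (59, 9)  from 1·(46,7) + (13,2)
step 5: (341, 52)  from 5·(59,9) + (46,7)
step 6: (400, 61)  from 1·(341,52) + (59,9)
…
step 8: (1941, 296)  from 1·(1541,235) + (400,61)
step 9: (3482, 531)  from 1·(1941,296) + (1541,235)
fundamental: x₁=3482, y₁=531  (since 12124324 − 43·281961 = 1)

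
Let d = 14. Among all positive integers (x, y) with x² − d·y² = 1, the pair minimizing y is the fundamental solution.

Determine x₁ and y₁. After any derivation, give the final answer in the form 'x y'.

15 4

√14 → a₀=3, period (1,2,1,6); ℓ=4 even so k=3
k=0  a_k=3  p_k/q_k = 3/1
k=1  a_k=1  p_k/q_k = 4/1
k=2  a_k=2  p_k/q_k = 11/3
k=3  a_k=1  p_k/q_k = 15/4
→ (15, 4).  Check: 15²=225, 14·4²=224, difference 1.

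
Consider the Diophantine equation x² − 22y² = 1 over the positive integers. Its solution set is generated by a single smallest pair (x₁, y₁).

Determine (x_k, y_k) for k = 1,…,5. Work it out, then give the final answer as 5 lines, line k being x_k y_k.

[4; 1,2,4,2,1,8] for √22; ℓ=6 ⇒ convergent index 5
i=0: a=4 ⇒ p=4, q=1
i=1: a=1 ⇒ p=5, q=1
…
i=3: a=4 ⇒ p=61, q=13
i=4: a=2 ⇒ p=136, q=29
i=5: a=1 ⇒ p=197, q=42
(x₁, y₁) = (197, 42);  197² − 22·42² = 1 ✓
k=2:  x_2 = 197·197+22·42·42 = 77617,  y_2 = 197·42+42·197 = 16548
k=3:  x_3 = 197·77617+22·42·16548 = 30580901,  y_3 = 197·16548+42·77617 = 6519870
k=4:  x_4 = 197·30580901+22·42·6519870 = 12048797377,  y_4 = 197·6519870+42·30580901 = 2568812232
k=5:  x_5 = 197·12048797377+22·42·2568812232 = 4747195585637,  y_5 = 197·2568812232+42·12048797377 = 1012105499538

197 42
77617 16548
30580901 6519870
12048797377 2568812232
4747195585637 1012105499538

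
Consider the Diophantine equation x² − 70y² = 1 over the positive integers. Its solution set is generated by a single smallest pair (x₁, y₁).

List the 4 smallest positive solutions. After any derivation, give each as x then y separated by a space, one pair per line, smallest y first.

[8; 2,1,2,1,2,16] for √70; ℓ=6 ⇒ convergent index 5
a_0=8:  p_0=8·1+0=8,  q_0=8·0+1=1
…
a_2=1:  p_2=1·17+8=25,  q_2=1·2+1=3
…
a_4=1:  p_4=1·67+25=92,  q_4=1·8+3=11
a_5=2:  p_5=2·92+67=251,  q_5=2·11+8=30
fundamental: x₁=251, y₁=30  (since 63001 − 70·900 = 1)
(251+30√70)^2 = 126001 + 15060√70
(251+30√70)^3 = 63252251 + 7560090√70
(251+30√70)^4 = 31752504001 + 3795150120√70

251 30
126001 15060
63252251 7560090
31752504001 3795150120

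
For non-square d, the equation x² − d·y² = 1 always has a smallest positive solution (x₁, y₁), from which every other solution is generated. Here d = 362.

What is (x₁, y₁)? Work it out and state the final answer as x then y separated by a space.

723 38

√362 → a₀=19, period (38); ℓ=1 odd so k=1
i=0: a=19 ⇒ p=19, q=1
i=1: a=38 ⇒ p=723, q=38
(x₁, y₁) = (723, 38);  723² − 362·38² = 1 ✓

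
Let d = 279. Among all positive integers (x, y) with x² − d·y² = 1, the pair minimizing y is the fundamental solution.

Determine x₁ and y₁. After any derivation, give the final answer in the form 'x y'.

1520 91

[16; 1,2,2,1,2,2,1,32] for √279; ℓ=8 ⇒ convergent index 7
k=0  a_k=16  p_k/q_k = 16/1
k=1  a_k=1  p_k/q_k = 17/1
…
k=3  a_k=2  p_k/q_k = 117/7
k=4  a_k=1  p_k/q_k = 167/10
k=5  a_k=2  p_k/q_k = 451/27
k=6  a_k=2  p_k/q_k = 1069/64
k=7  a_k=1  p_k/q_k = 1520/91
fundamental: x₁=1520, y₁=91  (since 2310400 − 279·8281 = 1)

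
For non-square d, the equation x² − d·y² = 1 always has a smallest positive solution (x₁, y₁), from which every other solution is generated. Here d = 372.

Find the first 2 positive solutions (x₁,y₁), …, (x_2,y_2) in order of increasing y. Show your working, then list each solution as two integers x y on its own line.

12151 630
295293601 15310260

√372 = [19; 3,2,12,2,3,38, …], period ℓ=6 (even) → k=5
k=0  a_k=19  p_k/q_k = 19/1
…
k=2  a_k=2  p_k/q_k = 135/7
k=3  a_k=12  p_k/q_k = 1678/87
k=4  a_k=2  p_k/q_k = 3491/181
k=5  a_k=3  p_k/q_k = 12151/630
(x₁, y₁) = (12151, 630);  12151² − 372·630² = 1 ✓
n=2: (12151,630)∘(12151,630) = (12151·12151+372·630·630, 12151·630+630·12151) = (295293601,15310260)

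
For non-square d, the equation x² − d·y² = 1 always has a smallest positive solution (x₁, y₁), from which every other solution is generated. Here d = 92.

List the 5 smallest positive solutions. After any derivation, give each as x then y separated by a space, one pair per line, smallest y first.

1151 120
2649601 276240
6099380351 635904360
14040770918401 1463851560480
32321848554778751 3369785656320600

√92 = [9; 1,1,2,4,2,1,1,18, …], period ℓ=8 (even) → k=7
step 0: (9, 1)  from 9·(1,0) + (0,1)
step 1: (10, 1)  from 1·(9,1) + (1,0)
step 2: (19, 2)  from 1·(10,1) + (9,1)
…
step 4: (211, 22)  from 4·(48,5) + (19,2)
…
step 6: (681, 71)  from 1·(470,49) + (211,22)
step 7: (1151, 120)  from 1·(681,71) + (470,49)
→ (1151, 120).  Check: 1151²=1324801, 92·120²=1324800, difference 1.
(x_2, y_2) = (1151·1151 + 92·120·120, 1151·120 + 120·1151) = (2649601, 276240)
(x_3, y_3) = (1151·2649601 + 92·120·276240, 1151·276240 + 120·2649601) = (6099380351, 635904360)
(x_4, y_4) = (1151·6099380351 + 92·120·635904360, 1151·635904360 + 120·6099380351) = (14040770918401, 1463851560480)
(x_5, y_5) = (1151·14040770918401 + 92·120·1463851560480, 1151·1463851560480 + 120·14040770918401) = (32321848554778751, 3369785656320600)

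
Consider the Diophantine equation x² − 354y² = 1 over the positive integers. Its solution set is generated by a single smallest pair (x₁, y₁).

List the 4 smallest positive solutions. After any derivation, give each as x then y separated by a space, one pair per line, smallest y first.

258065 13716
133195088449 7079239080
68745981000924305 3653807666346684
35481863173873866451201 1885839750824434773840

[18; 1,4,2,2,18,2,2,4,1,36] for √354; ℓ=10 ⇒ convergent index 9
a_0=18:  p_0=18·1+0=18,  q_0=18·0+1=1
a_1=1:  p_1=1·18+1=19,  q_1=1·1+0=1
…
a_5=18:  p_5=18·508+207=9351,  q_5=18·27+11=497
a_6=2:  p_6=2·9351+508=19210,  q_6=2·497+27=1021
…
a_8=4:  p_8=4·47771+19210=210294,  q_8=4·2539+1021=11177
a_9=1:  p_9=1·210294+47771=258065,  q_9=1·11177+2539=13716
fundamental: x₁=258065, y₁=13716  (since 66597544225 − 354·188128656 = 1)
(x_2, y_2) = (258065·258065 + 354·13716·13716, 258065·13716 + 13716·258065) = (133195088449, 7079239080)
(x_3, y_3) = (258065·133195088449 + 354·13716·7079239080, 258065·7079239080 + 13716·133195088449) = (68745981000924305, 3653807666346684)
(x_4, y_4) = (258065·68745981000924305 + 354·13716·3653807666346684, 258065·3653807666346684 + 13716·68745981000924305) = (35481863173873866451201, 1885839750824434773840)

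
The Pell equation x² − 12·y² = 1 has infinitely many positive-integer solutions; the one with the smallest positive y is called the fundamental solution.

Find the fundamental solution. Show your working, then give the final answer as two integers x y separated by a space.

7 2

[3; 2,6] for √12; ℓ=2 ⇒ convergent index 1
i=0: a=3 ⇒ p=3, q=1
i=1: a=2 ⇒ p=7, q=2
fundamental: x₁=7, y₁=2  (since 49 − 12·4 = 1)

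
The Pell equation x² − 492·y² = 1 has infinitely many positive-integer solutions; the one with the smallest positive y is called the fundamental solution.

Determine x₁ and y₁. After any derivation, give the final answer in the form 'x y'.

√492 = [22; 5,1,1,10,1,1,5,44, …], period ℓ=8 (even) → k=7
k=0  a_k=22  p_k/q_k = 22/1
k=1  a_k=5  p_k/q_k = 111/5
…
k=4  a_k=10  p_k/q_k = 2573/116
k=5  a_k=1  p_k/q_k = 2817/127
k=6  a_k=1  p_k/q_k = 5390/243
k=7  a_k=5  p_k/q_k = 29767/1342
fundamental: x₁=29767, y₁=1342  (since 886074289 − 492·1800964 = 1)

29767 1342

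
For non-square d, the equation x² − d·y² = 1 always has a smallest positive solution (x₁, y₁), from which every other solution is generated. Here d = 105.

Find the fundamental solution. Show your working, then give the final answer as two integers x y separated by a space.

√105 = [10; 4,20, …], period ℓ=2 (even) → k=1
k=0  a_k=10  p_k/q_k = 10/1
k=1  a_k=4  p_k/q_k = 41/4
(x₁, y₁) = (41, 4);  41² − 105·4² = 1 ✓

41 4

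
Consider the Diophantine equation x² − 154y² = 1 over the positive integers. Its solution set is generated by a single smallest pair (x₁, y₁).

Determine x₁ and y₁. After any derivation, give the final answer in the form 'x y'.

21295 1716

√154 → a₀=12, period (2,2,3,1,2,1,3,2,2,24); ℓ=10 even so k=9
k=0  a_k=12  p_k/q_k = 12/1
k=1  a_k=2  p_k/q_k = 25/2
…
k=3  a_k=3  p_k/q_k = 211/17
…
k=8  a_k=2  p_k/q_k = 8724/703
k=9  a_k=2  p_k/q_k = 21295/1716
→ (21295, 1716).  Check: 21295²=453477025, 154·1716²=453477024, difference 1.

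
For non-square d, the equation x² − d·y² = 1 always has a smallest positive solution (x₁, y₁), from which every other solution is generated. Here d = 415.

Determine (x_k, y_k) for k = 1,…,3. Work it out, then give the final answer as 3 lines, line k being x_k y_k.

18412804 903849
678062702284831 33284788965192
24970071273761872339444 1225732590794885332887

√415 = [20; 2,1,2,4,6,…,1,2,40, …], period ℓ=16 (even) → k=15
k=0  a_k=20  p_k/q_k = 20/1
…
k=2  a_k=1  p_k/q_k = 61/3
…
k=4  a_k=4  p_k/q_k = 713/35
k=5  a_k=6  p_k/q_k = 4441/218
k=6  a_k=1  p_k/q_k = 5154/253
…
k=8  a_k=3  p_k/q_k = 33939/1666
…
k=10  a_k=1  p_k/q_k = 77473/3803
…
k=14  a_k=1  p_k/q_k = 6841255/335824
k=15  a_k=2  p_k/q_k = 18412804/903849
fundamental: x₁=18412804, y₁=903849  (since 339031351142416 − 415·816943014801 = 1)
k=2:  x_2 = 18412804·18412804+415·903849·903849 = 678062702284831,  y_2 = 18412804·903849+903849·18412804 = 33284788965192
k=3:  x_3 = 18412804·678062702284831+415·903849·33284788965192 = 24970071273761872339444,  y_3 = 18412804·33284788965192+903849·678062702284831 = 1225732590794885332887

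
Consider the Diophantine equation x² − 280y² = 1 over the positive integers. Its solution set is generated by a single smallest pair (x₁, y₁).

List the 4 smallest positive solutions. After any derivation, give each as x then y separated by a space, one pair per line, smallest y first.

251 15
126001 7530
63252251 3780045
31752504001 1897575060

d=280: √d = [16; 1,2,1,2,1,32] (ℓ=6, even), read p_5/q_5
i=0: a=16 ⇒ p=16, q=1
i=1: a=1 ⇒ p=17, q=1
i=2: a=2 ⇒ p=50, q=3
…
i=4: a=2 ⇒ p=184, q=11
i=5: a=1 ⇒ p=251, q=15
→ (251, 15).  Check: 251²=63001, 280·15²=63000, difference 1.
k=2:  x_2 = 251·251+280·15·15 = 126001,  y_2 = 251·15+15·251 = 7530
k=3:  x_3 = 251·126001+280·15·7530 = 63252251,  y_3 = 251·7530+15·126001 = 3780045
k=4:  x_4 = 251·63252251+280·15·3780045 = 31752504001,  y_4 = 251·3780045+15·63252251 = 1897575060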